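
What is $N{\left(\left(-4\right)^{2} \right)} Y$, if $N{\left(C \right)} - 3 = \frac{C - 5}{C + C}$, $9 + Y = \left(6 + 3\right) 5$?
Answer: $\frac{963}{8} \approx 120.38$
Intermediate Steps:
$Y = 36$ ($Y = -9 + \left(6 + 3\right) 5 = -9 + 9 \cdot 5 = -9 + 45 = 36$)
$N{\left(C \right)} = 3 + \frac{-5 + C}{2 C}$ ($N{\left(C \right)} = 3 + \frac{C - 5}{C + C} = 3 + \frac{-5 + C}{2 C}$)
$N{\left(\left(-4\right)^{2} \right)} Y = \frac{-5 + 7 \left(-4\right)^{2}}{2 \left(-4\right)^{2}} \cdot 36 = \frac{-5 + 7 \cdot 16}{2 \cdot 16} \cdot 36 = \frac{1}{2} \cdot \frac{1}{16} \left(-5 + 112\right) 36 = \frac{1}{2} \cdot \frac{1}{16} \cdot 107 \cdot 36 = \frac{107}{32} \cdot 36 = \frac{963}{8}$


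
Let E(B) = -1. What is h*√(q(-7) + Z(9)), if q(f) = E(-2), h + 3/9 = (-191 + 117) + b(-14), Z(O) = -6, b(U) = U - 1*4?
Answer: -277*I*√7/3 ≈ -244.29*I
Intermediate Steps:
b(U) = -4 + U (b(U) = U - 4 = -4 + U)
h = -277/3 (h = -⅓ + ((-191 + 117) + (-4 - 14)) = -⅓ + (-74 - 18) = -⅓ - 92 = -277/3 ≈ -92.333)
q(f) = -1
h*√(q(-7) + Z(9)) = -277*√(-1 - 6)/3 = -277*I*√7/3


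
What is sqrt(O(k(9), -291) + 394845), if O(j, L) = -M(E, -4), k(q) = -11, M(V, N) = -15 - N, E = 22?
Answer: 2*sqrt(98714) ≈ 628.38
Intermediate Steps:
O(j, L) = 11 (O(j, L) = -(-15 - 1*(-4)) = -(-15 + 4) = -1*(-11) = 11)
sqrt(O(k(9), -291) + 394845) = sqrt(11 + 394845) = sqrt(394856) = 2*sqrt(98714)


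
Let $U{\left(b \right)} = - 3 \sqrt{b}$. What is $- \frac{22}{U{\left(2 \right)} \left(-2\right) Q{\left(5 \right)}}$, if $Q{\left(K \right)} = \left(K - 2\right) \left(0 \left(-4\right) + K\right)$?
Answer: $- \frac{11 \sqrt{2}}{90} \approx -0.17285$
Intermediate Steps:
$Q{\left(K \right)} = K \left(-2 + K\right)$ ($Q{\left(K \right)} = \left(-2 + K\right) \left(0 + K\right) = \left(-2 + K\right) K = K \left(-2 + K\right)$)
$- \frac{22}{U{\left(2 \right)} \left(-2\right) Q{\left(5 \right)}} = - \frac{22}{- 3 \sqrt{2} \left(-2\right) 5 \left(-2 + 5\right)} = - \frac{22}{6 \sqrt{2} \cdot 5 \cdot 3} = - \frac{22}{6 \sqrt{2} \cdot 15} = - \frac{22}{90 \sqrt{2}} = - 22 \frac{\sqrt{2}}{180} = - \frac{11 \sqrt{2}}{90}$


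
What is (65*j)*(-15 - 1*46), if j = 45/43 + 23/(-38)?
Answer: -2858765/1634 ≈ -1749.6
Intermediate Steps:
j = 721/1634 (j = 45*(1/43) + 23*(-1/38) = 45/43 - 23/38 = 721/1634 ≈ 0.44125)
(65*j)*(-15 - 1*46) = (65*(721/1634))*(-15 - 1*46) = 46865*(-15 - 46)/1634 = (46865/1634)*(-61) = -2858765/1634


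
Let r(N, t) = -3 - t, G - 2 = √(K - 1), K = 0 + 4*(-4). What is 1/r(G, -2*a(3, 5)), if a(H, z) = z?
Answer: ⅐ ≈ 0.14286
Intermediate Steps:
K = -16 (K = 0 - 16 = -16)
G = 2 + I*√17 (G = 2 + √(-16 - 1) = 2 + √(-17) = 2 + I*√17 ≈ 2.0 + 4.1231*I)
1/r(G, -2*a(3, 5)) = 1/(-3 - (-2)*5) = 1/(-3 - 1*(-10)) = 1/(-3 + 10) = 1/7 = ⅐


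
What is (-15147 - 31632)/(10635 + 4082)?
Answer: -46779/14717 ≈ -3.1786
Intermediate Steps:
(-15147 - 31632)/(10635 + 4082) = -46779/14717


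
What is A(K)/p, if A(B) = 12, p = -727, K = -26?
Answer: -12/727 ≈ -0.016506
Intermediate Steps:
A(K)/p = 12/(-727) = 12*(-1/727) = -12/727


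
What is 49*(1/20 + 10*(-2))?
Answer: -19551/20 ≈ -977.55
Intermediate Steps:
49*(1/20 + 10*(-2)) = 49*(1/20 - 20) = 49*(-399/20) = -19551/20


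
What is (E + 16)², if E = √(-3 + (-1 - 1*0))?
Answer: 252 + 64*I ≈ 252.0 + 64.0*I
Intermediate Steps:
E = 2*I (E = √(-3 + (-1 + 0)) = √(-3 - 1) = √(-4) = 2*I ≈ 2.0*I)
(E + 16)² = (2*I + 16)² = (16 + 2*I)²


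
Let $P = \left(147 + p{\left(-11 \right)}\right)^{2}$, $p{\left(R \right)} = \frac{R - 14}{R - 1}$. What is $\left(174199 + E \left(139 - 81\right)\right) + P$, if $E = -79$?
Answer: $\frac{27625369}{144} \approx 1.9184 \cdot 10^{5}$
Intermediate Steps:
$p{\left(R \right)} = \frac{-14 + R}{-1 + R}$
$P = \frac{3200521}{144}$ ($P = \left(147 + \frac{-14 - 11}{-1 - 11}\right)^{2} = \left(147 + \frac{1}{-12} \left(-25\right)\right)^{2} = \left(147 - - \frac{25}{12}\right)^{2} = \left(147 + \frac{25}{12}\right)^{2} = \left(\frac{1789}{12}\right)^{2} = \frac{3200521}{144} \approx 22226.0$)
$\left(174199 + E \left(139 - 81\right)\right) + P = \left(174199 - 79 \left(139 - 81\right)\right) + \frac{3200521}{144} = \left(174199 - 4582\right) + \frac{3200521}{144} = 169617 + \frac{3200521}{144} = \frac{27625369}{144}$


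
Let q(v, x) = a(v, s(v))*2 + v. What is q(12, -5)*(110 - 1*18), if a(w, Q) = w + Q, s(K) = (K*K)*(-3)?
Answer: -76176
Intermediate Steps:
s(K) = -3*K**2 (s(K) = K**2*(-3) = -3*K**2)
a(w, Q) = Q + w
q(v, x) = -6*v**2 + 3*v (q(v, x) = (-3*v**2 + v)*2 + v = (v - 3*v**2)*2 + v = (-6*v**2 + 2*v) + v = -6*v**2 + 3*v)
q(12, -5)*(110 - 1*18) = (3*12*(1 - 2*12))*(110 - 1*18) = (3*12*(1 - 24))*(110 - 18) = (3*12*(-23))*92 = -828*92 = -76176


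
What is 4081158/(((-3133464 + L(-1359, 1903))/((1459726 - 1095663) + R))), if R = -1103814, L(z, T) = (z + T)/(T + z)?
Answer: 3019040711658/3133463 ≈ 9.6348e+5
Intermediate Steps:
L(z, T) = 1 (L(z, T) = (T + z)/(T + z) = 1)
4081158/(((-3133464 + L(-1359, 1903))/((1459726 - 1095663) + R))) = 4081158/(((-3133464 + 1)/((1459726 - 1095663) - 1103814))) = 4081158/((-3133463/(364063 - 1103814))) = 4081158/((-3133463/(-739751))) = 4081158/((-3133463*(-1/739751))) = 4081158/(3133463/739751) = 4081158*(739751/3133463) = 3019040711658/3133463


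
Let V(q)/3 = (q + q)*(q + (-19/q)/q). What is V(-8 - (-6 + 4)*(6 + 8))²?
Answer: 573267249/100 ≈ 5.7327e+6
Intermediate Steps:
V(q) = 6*q*(q - 19/q²) (V(q) = 3*((q + q)*(q + (-19/q)/q)) = 3*((2*q)*(q - 19/q²)) = 3*(2*q*(q - 19/q²)) = 6*q*(q - 19/q²))
V(-8 - (-6 + 4)*(6 + 8))² = (6*(-19 + (-8 - (-6 + 4)*(6 + 8))³)/(-8 - (-6 + 4)*(6 + 8)))² = (6*(-19 + (-8 - (-2)*14)³)/(-8 - (-2)*14))² = (6*(-19 + (-8 - 1*(-28))³)/(-8 - 1*(-28)))² = (6*(-19 + (-8 + 28)³)/(-8 + 28))² = (6*(-19 + 20³)/20)² = (6*(1/20)*(-19 + 8000))² = (6*(1/20)*7981)² = (23943/10)² = 573267249/100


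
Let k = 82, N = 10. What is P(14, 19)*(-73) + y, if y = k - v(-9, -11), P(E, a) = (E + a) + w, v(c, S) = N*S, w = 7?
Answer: -2728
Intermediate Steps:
v(c, S) = 10*S
P(E, a) = 7 + E + a (P(E, a) = (E + a) + 7 = 7 + E + a)
y = 192 (y = 82 - 10*(-11) = 82 - 1*(-110) = 82 + 110 = 192)
P(14, 19)*(-73) + y = (7 + 14 + 19)*(-73) + 192 = 40*(-73) + 192 = -2920 + 192 = -2728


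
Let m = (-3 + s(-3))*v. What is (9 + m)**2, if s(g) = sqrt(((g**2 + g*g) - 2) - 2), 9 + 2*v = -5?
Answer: 1586 - 420*sqrt(14) ≈ 14.504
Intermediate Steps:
v = -7 (v = -9/2 + (1/2)*(-5) = -9/2 - 5/2 = -7)
s(g) = sqrt(-4 + 2*g**2) (s(g) = sqrt(((g**2 + g**2) - 2) - 2) = sqrt((2*g**2 - 2) - 2) = sqrt((-2 + 2*g**2) - 2) = sqrt(-4 + 2*g**2))
m = 21 - 7*sqrt(14) (m = (-3 + sqrt(-4 + 2*(-3)**2))*(-7) = (-3 + sqrt(-4 + 2*9))*(-7) = (-3 + sqrt(-4 + 18))*(-7) = (-3 + sqrt(14))*(-7) = 21 - 7*sqrt(14) ≈ -5.1916)
(9 + m)**2 = (9 + (21 - 7*sqrt(14)))**2 = (30 - 7*sqrt(14))**2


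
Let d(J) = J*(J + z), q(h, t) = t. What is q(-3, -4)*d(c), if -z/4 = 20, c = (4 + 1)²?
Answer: 5500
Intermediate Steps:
c = 25 (c = 5² = 25)
z = -80 (z = -4*20 = -80)
d(J) = J*(-80 + J) (d(J) = J*(J - 80) = J*(-80 + J))
q(-3, -4)*d(c) = -100*(-80 + 25) = -100*(-55) = -4*(-1375) = 5500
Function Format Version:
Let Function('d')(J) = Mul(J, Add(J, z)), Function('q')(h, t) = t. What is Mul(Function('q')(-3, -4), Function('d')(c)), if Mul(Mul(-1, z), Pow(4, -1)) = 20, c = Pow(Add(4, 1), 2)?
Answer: 5500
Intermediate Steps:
c = 25 (c = Pow(5, 2) = 25)
z = -80 (z = Mul(-4, 20) = -80)
Function('d')(J) = Mul(J, Add(-80, J)) (Function('d')(J) = Mul(J, Add(J, -80)) = Mul(J, Add(-80, J)))
Mul(Function('q')(-3, -4), Function('d')(c)) = Mul(-4, Mul(25, Add(-80, 25))) = Mul(-4, Mul(25, -55)) = Mul(-4, -1375) = 5500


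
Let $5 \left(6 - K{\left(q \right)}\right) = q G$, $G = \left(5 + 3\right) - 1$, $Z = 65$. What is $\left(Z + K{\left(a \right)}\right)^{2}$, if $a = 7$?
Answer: $\frac{93636}{25} \approx 3745.4$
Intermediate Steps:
$G = 7$ ($G = 8 - 1 = 7$)
$K{\left(q \right)} = 6 - \frac{7 q}{5}$ ($K{\left(q \right)} = 6 - \frac{q 7}{5} = 6 - \frac{7 q}{5}$)
$\left(Z + K{\left(a \right)}\right)^{2} = \left(65 + \left(6 - \frac{49}{5}\right)\right)^{2} = \left(65 - \frac{19}{5}\right)^{2} = \left(\frac{306}{5}\right)^{2} = \frac{93636}{25}$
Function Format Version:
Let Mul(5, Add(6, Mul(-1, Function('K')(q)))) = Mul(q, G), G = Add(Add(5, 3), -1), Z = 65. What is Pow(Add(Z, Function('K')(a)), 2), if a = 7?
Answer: Rational(93636, 25) ≈ 3745.4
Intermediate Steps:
G = 7 (G = Add(8, -1) = 7)
Function('K')(q) = Add(6, Mul(Rational(-7, 5), q)) (Function('K')(q) = Add(6, Mul(Rational(-1, 5), Mul(q, 7))) = Add(6, Mul(Rational(-1, 5), Mul(7, q))) = Add(6, Mul(Rational(-7, 5), q)))
Pow(Add(Z, Function('K')(a)), 2) = Pow(Add(65, Add(6, Mul(Rational(-7, 5), 7))), 2) = Pow(Add(65, Add(6, Rational(-49, 5))), 2) = Pow(Add(65, Rational(-19, 5)), 2) = Pow(Rational(306, 5), 2) = Rational(93636, 25)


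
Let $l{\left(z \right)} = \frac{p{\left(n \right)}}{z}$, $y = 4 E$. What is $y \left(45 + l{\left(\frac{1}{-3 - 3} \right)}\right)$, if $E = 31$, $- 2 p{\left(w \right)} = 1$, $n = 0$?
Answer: $5952$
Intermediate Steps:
$p{\left(w \right)} = - \frac{1}{2}$ ($p{\left(w \right)} = \left(- \frac{1}{2}\right) 1 = - \frac{1}{2}$)
$y = 124$ ($y = 4 \cdot 31 = 124$)
$l{\left(z \right)} = - \frac{1}{2 z}$
$y \left(45 + l{\left(\frac{1}{-3 - 3} \right)}\right) = 124 \left(45 - \frac{1}{2 \frac{1}{-3 - 3}}\right) = 124 \left(45 - \frac{1}{2 \frac{1}{-6}}\right) = 124 \left(45 - \frac{1}{2 \left(- \frac{1}{6}\right)}\right) = 124 \left(45 - -3\right) = 124 \left(45 + 3\right) = 124 \cdot 48 = 5952$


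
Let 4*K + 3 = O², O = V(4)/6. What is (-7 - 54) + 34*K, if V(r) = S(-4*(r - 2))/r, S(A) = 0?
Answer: -173/2 ≈ -86.500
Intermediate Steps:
V(r) = 0 (V(r) = 0/r = 0)
O = 0 (O = 0/6 = 0*(⅙) = 0)
K = -¾ (K = -¾ + (¼)*0² = -¾ + (¼)*0 = -¾ + 0 = -¾ ≈ -0.75000)
(-7 - 54) + 34*K = (-7 - 54) + 34*(-¾) = -61 - 51/2 = -173/2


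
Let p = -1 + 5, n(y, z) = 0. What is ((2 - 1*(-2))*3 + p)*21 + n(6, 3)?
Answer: 336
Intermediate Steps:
p = 4
((2 - 1*(-2))*3 + p)*21 + n(6, 3) = ((2 - 1*(-2))*3 + 4)*21 + 0 = ((2 + 2)*3 + 4)*21 + 0 = (4*3 + 4)*21 + 0 = (12 + 4)*21 + 0 = 16*21 + 0 = 336 + 0 = 336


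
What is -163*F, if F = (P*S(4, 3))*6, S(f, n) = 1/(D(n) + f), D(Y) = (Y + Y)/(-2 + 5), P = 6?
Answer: -978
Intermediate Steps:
D(Y) = 2*Y/3 (D(Y) = (2*Y)/3 = (2*Y)*(⅓) = 2*Y/3)
S(f, n) = 1/(f + 2*n/3) (S(f, n) = 1/(2*n/3 + f) = 1/(f + 2*n/3))
F = 6 (F = (6*(3/(2*3 + 3*4)))*6 = (6*(3/(6 + 12)))*6 = (6*(3/18))*6 = (6*(3*(1/18)))*6 = (6*(⅙))*6 = 1*6 = 6)
-163*F = -163*6 = -978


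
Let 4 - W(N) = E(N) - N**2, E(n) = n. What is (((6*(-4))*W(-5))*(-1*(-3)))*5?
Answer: -12240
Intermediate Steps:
W(N) = 4 + N**2 - N (W(N) = 4 - (N - N**2) = 4 + (N**2 - N) = 4 + N**2 - N)
(((6*(-4))*W(-5))*(-1*(-3)))*5 = (((6*(-4))*(4 + (-5)**2 - 1*(-5)))*(-1*(-3)))*5 = (-24*(4 + 25 + 5)*3)*5 = (-24*34*3)*5 = -816*3*5 = -2448*5 = -12240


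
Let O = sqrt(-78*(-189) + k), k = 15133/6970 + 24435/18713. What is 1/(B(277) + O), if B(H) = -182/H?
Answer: 6575478358540/147564483857787231 + 76729*sqrt(250848330892367074390)/147564483857787231 ≈ 0.0082799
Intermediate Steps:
k = 453495779/130429610 (k = 15133*(1/6970) + 24435*(1/18713) = 15133/6970 + 24435/18713 = 453495779/130429610 ≈ 3.4769)
O = sqrt(250848330892367074390)/130429610 (O = sqrt(-78*(-189) + 453495779/130429610) = sqrt(14742 + 453495779/130429610) = sqrt(1923246806399/130429610) = sqrt(250848330892367074390)/130429610 ≈ 121.43)
1/(B(277) + O) = 1/(-182/277 + sqrt(250848330892367074390)/130429610)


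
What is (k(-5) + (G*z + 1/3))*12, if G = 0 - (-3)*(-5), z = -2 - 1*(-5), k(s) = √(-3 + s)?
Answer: -536 + 24*I*√2 ≈ -536.0 + 33.941*I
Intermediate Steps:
z = 3 (z = -2 + 5 = 3)
G = -15 (G = 0 - 1*15 = 0 - 15 = -15)
(k(-5) + (G*z + 1/3))*12 = (√(-3 - 5) + (-15*3 + 1/3))*12 = (√(-8) + (-45 + ⅓))*12 = (2*I*√2 - 134/3)*12 = (-134/3 + 2*I*√2)*12 = -536 + 24*I*√2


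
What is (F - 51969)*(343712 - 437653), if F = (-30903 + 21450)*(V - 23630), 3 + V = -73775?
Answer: -86495786364555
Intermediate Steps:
V = -73778 (V = -3 - 73775 = -73778)
F = 920797824 (F = (-30903 + 21450)*(-73778 - 23630) = -9453*(-97408) = 920797824)
(F - 51969)*(343712 - 437653) = (920797824 - 51969)*(343712 - 437653) = 920745855*(-93941) = -86495786364555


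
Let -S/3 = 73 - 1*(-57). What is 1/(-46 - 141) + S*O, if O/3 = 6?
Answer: -1312741/187 ≈ -7020.0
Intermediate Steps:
O = 18 (O = 3*6 = 18)
S = -390 (S = -3*(73 - 1*(-57)) = -3*(73 + 57) = -3*130 = -390)
1/(-46 - 141) + S*O = 1/(-46 - 141) - 390*18 = 1/(-187) - 7020 = -1/187 - 7020 = -1312741/187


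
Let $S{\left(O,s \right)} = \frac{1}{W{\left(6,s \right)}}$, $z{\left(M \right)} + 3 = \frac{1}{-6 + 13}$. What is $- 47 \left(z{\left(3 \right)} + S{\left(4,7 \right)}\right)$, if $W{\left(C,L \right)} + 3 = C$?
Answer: $\frac{2491}{21} \approx 118.62$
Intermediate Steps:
$z{\left(M \right)} = - \frac{20}{7}$ ($z{\left(M \right)} = -3 + \frac{1}{-6 + 13} = -3 + \frac{1}{7} = - \frac{20}{7}$)
$W{\left(C,L \right)} = -3 + C$
$S{\left(O,s \right)} = \frac{1}{3}$ ($S{\left(O,s \right)} = \frac{1}{-3 + 6} = \frac{1}{3}$)
$- 47 \left(z{\left(3 \right)} + S{\left(4,7 \right)}\right) = - 47 \left(- \frac{20}{7} + \frac{1}{3}\right) = \left(-47\right) \left(- \frac{53}{21}\right) = \frac{2491}{21}$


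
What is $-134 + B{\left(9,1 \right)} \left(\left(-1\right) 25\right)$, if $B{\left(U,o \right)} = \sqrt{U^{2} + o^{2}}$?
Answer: $-134 - 25 \sqrt{82} \approx -360.38$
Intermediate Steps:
$-134 + B{\left(9,1 \right)} \left(\left(-1\right) 25\right) = -134 + \sqrt{9^{2} + 1^{2}} \left(\left(-1\right) 25\right) = -134 + \sqrt{81 + 1} \left(-25\right) = -134 + \sqrt{82} \left(-25\right) = -134 - 25 \sqrt{82}$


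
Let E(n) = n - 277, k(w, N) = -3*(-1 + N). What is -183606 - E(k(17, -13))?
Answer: -183371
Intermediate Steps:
k(w, N) = 3 - 3*N
E(n) = -277 + n
-183606 - E(k(17, -13)) = -183606 - (-277 + (3 - 3*(-13))) = -183606 - (-277 + (3 + 39)) = -183606 - (-277 + 42) = -183606 - 1*(-235) = -183606 + 235 = -183371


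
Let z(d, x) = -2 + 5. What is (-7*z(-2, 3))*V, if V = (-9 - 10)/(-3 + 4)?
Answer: 399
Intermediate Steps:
z(d, x) = 3
V = -19 (V = -19/1 = -19*1 = -19)
(-7*z(-2, 3))*V = -7*3*(-19) = -21*(-19) = 399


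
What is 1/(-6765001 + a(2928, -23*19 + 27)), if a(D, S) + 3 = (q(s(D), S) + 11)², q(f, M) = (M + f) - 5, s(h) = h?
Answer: -1/394428 ≈ -2.5353e-6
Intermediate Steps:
q(f, M) = -5 + M + f
a(D, S) = -3 + (6 + D + S)² (a(D, S) = -3 + ((-5 + S + D) + 11)² = -3 + ((-5 + D + S) + 11)² = -3 + (6 + D + S)²)
1/(-6765001 + a(2928, -23*19 + 27)) = 1/(-6765001 + (-3 + (6 + 2928 + (-23*19 + 27))²)) = 1/(-6765001 + (-3 + (6 + 2928 + (-437 + 27))²)) = 1/(-6765001 + (-3 + (6 + 2928 - 410)²)) = 1/(-6765001 + (-3 + 2524²)) = 1/(-6765001 + (-3 + 6370576)) = 1/(-6765001 + 6370573) = 1/(-394428) = -1/394428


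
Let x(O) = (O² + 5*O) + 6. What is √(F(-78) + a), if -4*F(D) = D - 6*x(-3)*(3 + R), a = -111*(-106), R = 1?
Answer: 9*√582/2 ≈ 108.56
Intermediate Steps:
a = 11766
x(O) = 6 + O² + 5*O
F(D) = -D/4 (F(D) = -(D - 6*(6 + (-3)² + 5*(-3))*(3 + 1))/4 = -(D - 6*(6 + 9 - 15)*4)/4 = -(D - 0*4)/4 = -(D - 6*0)/4 = -(D + 0)/4 = -D/4)
√(F(-78) + a) = √(-¼*(-78) + 11766) = √(39/2 + 11766) = √(23571/2) = 9*√582/2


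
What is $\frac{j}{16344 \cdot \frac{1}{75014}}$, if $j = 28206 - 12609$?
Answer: $\frac{64999631}{908} \approx 71586.0$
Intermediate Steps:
$j = 15597$
$\frac{j}{16344 \cdot \frac{1}{75014}} = \frac{15597}{16344 \cdot \frac{1}{75014}} = \frac{15597}{\frac{8172}{37507}} = 15597 \cdot \frac{37507}{8172} = \frac{64999631}{908}$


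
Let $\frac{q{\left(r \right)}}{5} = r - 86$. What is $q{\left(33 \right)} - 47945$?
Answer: $-48210$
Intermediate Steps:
$q{\left(r \right)} = -430 + 5 r$ ($q{\left(r \right)} = 5 \left(r - 86\right) = 5 \left(-86 + r\right) = -430 + 5 r$)
$q{\left(33 \right)} - 47945 = \left(-430 + 5 \cdot 33\right) - 47945 = \left(-430 + 165\right) - 47945 = -265 - 47945 = -48210$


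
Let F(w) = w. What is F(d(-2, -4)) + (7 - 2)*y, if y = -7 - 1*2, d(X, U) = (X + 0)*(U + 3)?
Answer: -43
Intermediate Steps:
d(X, U) = X*(3 + U)
y = -9 (y = -7 - 2 = -9)
F(d(-2, -4)) + (7 - 2)*y = -2*(3 - 4) + (7 - 2)*(-9) = -2*(-1) + 5*(-9) = 2 - 45 = -43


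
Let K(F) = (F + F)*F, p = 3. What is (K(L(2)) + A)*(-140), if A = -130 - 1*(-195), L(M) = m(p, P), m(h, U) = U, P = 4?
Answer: -13580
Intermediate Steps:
L(M) = 4
K(F) = 2*F² (K(F) = (2*F)*F = 2*F²)
A = 65 (A = -130 + 195 = 65)
(K(L(2)) + A)*(-140) = (2*4² + 65)*(-140) = (2*16 + 65)*(-140) = (32 + 65)*(-140) = 97*(-140) = -13580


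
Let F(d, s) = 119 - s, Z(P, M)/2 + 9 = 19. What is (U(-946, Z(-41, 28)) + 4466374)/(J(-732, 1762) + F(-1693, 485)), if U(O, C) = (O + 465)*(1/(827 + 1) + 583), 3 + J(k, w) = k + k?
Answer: -3465966947/1517724 ≈ -2283.7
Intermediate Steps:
J(k, w) = -3 + 2*k (J(k, w) = -3 + (k + k) = -3 + 2*k)
Z(P, M) = 20 (Z(P, M) = -18 + 2*19 = -18 + 38 = 20)
U(O, C) = 74822375/276 + 482725*O/828 (U(O, C) = (465 + O)*(1/828 + 583) = (465 + O)*(482725/828) = 74822375/276 + 482725*O/828)
(U(-946, Z(-41, 28)) + 4466374)/(J(-732, 1762) + F(-1693, 485)) = ((74822375/276 + (482725/828)*(-946)) + 4466374)/((-3 + 2*(-732)) + (119 - 1*485)) = ((74822375/276 - 228328925/414) + 4466374)/((-3 - 1464) + (119 - 485)) = (-232190725/828 + 4466374)/(-1467 - 366) = (3465966947/828)/(-1833) = (3465966947/828)*(-1/1833) = -3465966947/1517724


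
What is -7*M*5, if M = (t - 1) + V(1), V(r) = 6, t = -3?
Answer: -70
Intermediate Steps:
M = 2 (M = (-3 - 1) + 6 = -4 + 6 = 2)
-7*M*5 = -7*2*5 = -14*5 = -70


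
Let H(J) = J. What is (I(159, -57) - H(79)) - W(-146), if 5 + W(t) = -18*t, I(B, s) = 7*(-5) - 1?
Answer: -2738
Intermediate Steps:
I(B, s) = -36 (I(B, s) = -35 - 1 = -36)
W(t) = -5 - 18*t
(I(159, -57) - H(79)) - W(-146) = (-36 - 1*79) - (-5 - 18*(-146)) = (-36 - 79) - (-5 + 2628) = -115 - 1*2623 = -115 - 2623 = -2738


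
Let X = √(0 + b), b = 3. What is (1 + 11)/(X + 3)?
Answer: 6 - 2*√3 ≈ 2.5359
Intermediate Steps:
X = √3 (X = √(0 + 3) = √3 ≈ 1.7320)
(1 + 11)/(X + 3) = (1 + 11)/(√3 + 3) = 12/(3 + √3)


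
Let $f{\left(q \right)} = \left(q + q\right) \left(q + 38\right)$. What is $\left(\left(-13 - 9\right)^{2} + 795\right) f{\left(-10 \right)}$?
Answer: $-716240$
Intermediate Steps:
$f{\left(q \right)} = 2 q \left(38 + q\right)$
$\left(\left(-13 - 9\right)^{2} + 795\right) f{\left(-10 \right)} = \left(\left(-13 - 9\right)^{2} + 795\right) 2 \left(-10\right) \left(38 - 10\right) = \left(\left(-22\right)^{2} + 795\right) 2 \left(-10\right) 28 = \left(484 + 795\right) \left(-560\right) = 1279 \left(-560\right) = -716240$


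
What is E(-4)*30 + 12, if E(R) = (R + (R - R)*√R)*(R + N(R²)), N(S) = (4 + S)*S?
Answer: -37908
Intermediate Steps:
N(S) = S*(4 + S)
E(R) = R*(R + R²*(4 + R²)) (E(R) = (R + (R - R)*√R)*(R + R²*(4 + R²)) = (R + 0*√R)*(R + R²*(4 + R²)) = (R + 0)*(R + R²*(4 + R²)) = R*(R + R²*(4 + R²)))
E(-4)*30 + 12 = ((-4)²*(1 - 4*(4 + (-4)²)))*30 + 12 = (16*(1 - 4*(4 + 16)))*30 + 12 = (16*(1 - 4*20))*30 + 12 = (16*(1 - 80))*30 + 12 = (16*(-79))*30 + 12 = -1264*30 + 12 = -37920 + 12 = -37908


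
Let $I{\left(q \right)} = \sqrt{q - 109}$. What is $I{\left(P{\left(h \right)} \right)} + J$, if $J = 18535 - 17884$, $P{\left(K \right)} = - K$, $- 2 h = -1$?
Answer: $651 + \frac{i \sqrt{438}}{2} \approx 651.0 + 10.464 i$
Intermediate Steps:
$h = \frac{1}{2}$ ($h = \left(- \frac{1}{2}\right) \left(-1\right) = \frac{1}{2} \approx 0.5$)
$I{\left(q \right)} = \sqrt{-109 + q}$
$J = 651$ ($J = 18535 - 17884 = 651$)
$I{\left(P{\left(h \right)} \right)} + J = \sqrt{-109 - \frac{1}{2}} + 651 = \sqrt{- \frac{219}{2}} + 651 = \frac{i \sqrt{438}}{2} + 651 = 651 + \frac{i \sqrt{438}}{2}$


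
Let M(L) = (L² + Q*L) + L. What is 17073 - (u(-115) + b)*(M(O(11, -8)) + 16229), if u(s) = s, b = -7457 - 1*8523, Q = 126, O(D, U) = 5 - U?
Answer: 290515728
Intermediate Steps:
b = -15980 (b = -7457 - 8523 = -15980)
M(L) = L² + 127*L (M(L) = (L² + 126*L) + L = L² + 127*L)
17073 - (u(-115) + b)*(M(O(11, -8)) + 16229) = 17073 - (-115 - 15980)*((5 - 1*(-8))*(127 + (5 - 1*(-8))) + 16229) = 17073 - (-16095)*((5 + 8)*(127 + (5 + 8)) + 16229) = 17073 - (-16095)*(13*(127 + 13) + 16229) = 17073 - (-16095)*(13*140 + 16229) = 17073 - (-16095)*(1820 + 16229) = 17073 - (-16095)*18049 = 17073 - 1*(-290498655) = 17073 + 290498655 = 290515728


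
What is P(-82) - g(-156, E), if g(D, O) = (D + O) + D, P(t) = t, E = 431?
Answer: -201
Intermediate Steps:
g(D, O) = O + 2*D
P(-82) - g(-156, E) = -82 - (431 + 2*(-156)) = -82 - (431 - 312) = -82 - 1*119 = -82 - 119 = -201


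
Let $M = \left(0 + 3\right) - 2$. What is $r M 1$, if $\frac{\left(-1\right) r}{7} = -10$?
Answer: $70$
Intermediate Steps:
$r = 70$ ($r = \left(-7\right) \left(-10\right) = 70$)
$M = 1$ ($M = 3 - 2 = 1$)
$r M 1 = 70 \cdot 1 \cdot 1 = 70 \cdot 1 = 70$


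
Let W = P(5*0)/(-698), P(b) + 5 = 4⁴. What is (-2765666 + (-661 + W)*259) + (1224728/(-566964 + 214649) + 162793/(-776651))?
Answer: -560932706595925576289/190990806351370 ≈ -2.9370e+6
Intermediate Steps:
P(b) = 251 (P(b) = -5 + 4⁴ = -5 + 256 = 251)
W = -251/698 (W = 251/(-698) = 251*(-1/698) = -251/698 ≈ -0.35960)
(-2765666 + (-661 + W)*259) + (1224728/(-566964 + 214649) + 162793/(-776651)) = (-2765666 + (-661 - 251/698)*259) + (1224728/(-566964 + 214649) + 162793/(-776651)) = (-2765666 - 461629/698*259) + (1224728/(-352315) + 162793*(-1/776651)) = (-2765666 - 119561911/698) + (1224728*(-1/352315) - 162793/776651) = -2049996779/698 + (-1224728/352315 - 162793/776651) = -2049996779/698 - 1008540641723/273625797065 = -560932706595925576289/190990806351370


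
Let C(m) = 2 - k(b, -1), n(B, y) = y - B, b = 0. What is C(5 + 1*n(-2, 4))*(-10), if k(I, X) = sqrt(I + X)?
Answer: -20 + 10*I ≈ -20.0 + 10.0*I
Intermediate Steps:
C(m) = 2 - I (C(m) = 2 - sqrt(0 - 1) = 2 - sqrt(-1) = 2 - I)
C(5 + 1*n(-2, 4))*(-10) = (2 - I)*(-10) = -20 + 10*I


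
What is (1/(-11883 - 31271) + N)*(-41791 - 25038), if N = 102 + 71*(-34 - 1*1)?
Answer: 6872425907907/43154 ≈ 1.5925e+8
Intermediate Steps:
N = -2383 (N = 102 + 71*(-34 - 1) = 102 + 71*(-35) = 102 - 2485 = -2383)
(1/(-11883 - 31271) + N)*(-41791 - 25038) = (1/(-11883 - 31271) - 2383)*(-41791 - 25038) = (1/(-43154) - 2383)*(-66829) = (-1/43154 - 2383)*(-66829) = -102835983/43154*(-66829) = 6872425907907/43154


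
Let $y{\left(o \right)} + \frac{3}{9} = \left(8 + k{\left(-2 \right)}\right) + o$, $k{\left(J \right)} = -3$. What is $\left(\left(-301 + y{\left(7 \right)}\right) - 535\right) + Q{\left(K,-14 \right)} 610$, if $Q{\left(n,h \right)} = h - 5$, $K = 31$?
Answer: $- \frac{37243}{3} \approx -12414.0$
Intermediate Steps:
$y{\left(o \right)} = \frac{14}{3} + o$ ($y{\left(o \right)} = - \frac{1}{3} + \left(\left(8 - 3\right) + o\right) = - \frac{1}{3} + \left(5 + o\right) = \frac{14}{3} + o$)
$Q{\left(n,h \right)} = -5 + h$ ($Q{\left(n,h \right)} = h - 5 = -5 + h$)
$\left(\left(-301 + y{\left(7 \right)}\right) - 535\right) + Q{\left(K,-14 \right)} 610 = \left(\left(-301 + \left(\frac{14}{3} + 7\right)\right) - 535\right) + \left(-5 - 14\right) 610 = \left(\left(-301 + \frac{35}{3}\right) - 535\right) - 11590 = \left(- \frac{868}{3} - 535\right) - 11590 = - \frac{2473}{3} - 11590 = - \frac{37243}{3}$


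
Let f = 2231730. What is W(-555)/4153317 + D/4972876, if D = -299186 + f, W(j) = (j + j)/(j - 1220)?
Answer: 10323902862962/26565743849785 ≈ 0.38862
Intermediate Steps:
W(j) = 2*j/(-1220 + j) (W(j) = (2*j)/(-1220 + j) = 2*j/(-1220 + j))
D = 1932544 (D = -299186 + 2231730 = 1932544)
W(-555)/4153317 + D/4972876 = (2*(-555)/(-1220 - 555))/4153317 + 1932544/4972876 = (2*(-555)/(-1775))*(1/4153317) + 1932544*(1/4972876) = (2*(-555)*(-1/1775))*(1/4153317) + 483136/1243219 = (222/355)*(1/4153317) + 483136/1243219 = 74/491475845 + 483136/1243219 = 10323902862962/26565743849785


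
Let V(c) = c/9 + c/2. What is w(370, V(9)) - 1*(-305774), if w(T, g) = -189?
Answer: 305585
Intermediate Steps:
V(c) = 11*c/18 (V(c) = c*(⅑) + c*(½) = c/9 + c/2 = 11*c/18)
w(370, V(9)) - 1*(-305774) = -189 - 1*(-305774) = -189 + 305774 = 305585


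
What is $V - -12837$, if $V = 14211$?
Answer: $27048$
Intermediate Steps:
$V - -12837 = 14211 - -12837 = 14211 + 12837 = 27048$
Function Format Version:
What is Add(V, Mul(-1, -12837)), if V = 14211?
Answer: 27048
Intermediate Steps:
Add(V, Mul(-1, -12837)) = Add(14211, Mul(-1, -12837)) = Add(14211, 12837) = 27048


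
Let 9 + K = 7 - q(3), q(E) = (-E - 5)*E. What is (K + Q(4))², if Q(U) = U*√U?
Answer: 900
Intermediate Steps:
Q(U) = U^(3/2)
q(E) = E*(-5 - E) (q(E) = (-5 - E)*E = E*(-5 - E))
K = 22 (K = -9 + (7 - (-1)*3*(5 + 3)) = -9 + (7 - (-1)*3*8) = -9 + (7 - 1*(-24)) = -9 + (7 + 24) = -9 + 31 = 22)
(K + Q(4))² = (22 + 4^(3/2))² = (22 + 8)² = 30² = 900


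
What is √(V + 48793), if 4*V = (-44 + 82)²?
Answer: √49154 ≈ 221.71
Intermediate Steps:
V = 361 (V = (-44 + 82)²/4 = (¼)*38² = (¼)*1444 = 361)
√(V + 48793) = √(361 + 48793) = √49154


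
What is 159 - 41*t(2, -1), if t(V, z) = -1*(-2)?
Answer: 77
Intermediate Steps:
t(V, z) = 2
159 - 41*t(2, -1) = 159 - 41*2 = 159 - 82 = 77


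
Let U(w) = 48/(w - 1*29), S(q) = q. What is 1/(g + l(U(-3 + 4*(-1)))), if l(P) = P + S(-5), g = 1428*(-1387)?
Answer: -3/5941927 ≈ -5.0489e-7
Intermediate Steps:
U(w) = 48/(-29 + w) (U(w) = 48/(w - 29) = 48/(-29 + w))
g = -1980636
l(P) = -5 + P (l(P) = P - 5 = -5 + P)
1/(g + l(U(-3 + 4*(-1)))) = 1/(-1980636 + (-5 + 48/(-29 + (-3 + 4*(-1))))) = 1/(-1980636 + (-5 + 48/(-29 + (-3 - 4)))) = 1/(-1980636 + (-5 + 48/(-29 - 7))) = 1/(-1980636 + (-5 + 48/(-36))) = 1/(-1980636 + (-5 + 48*(-1/36))) = 1/(-1980636 + (-5 - 4/3)) = 1/(-1980636 - 19/3) = 1/(-5941927/3) = -3/5941927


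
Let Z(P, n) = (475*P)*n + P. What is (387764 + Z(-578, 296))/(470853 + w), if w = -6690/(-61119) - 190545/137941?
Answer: -113646857014425351/661610712177587 ≈ -171.77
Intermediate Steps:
Z(P, n) = P + 475*P*n (Z(P, n) = 475*P*n + P = P + 475*P*n)
w = -3574364855/2810271993 (w = -6690*(-1/61119) - 190545*1/137941 = 2230/20373 - 190545/137941 = -3574364855/2810271993 ≈ -1.2719)
(387764 + Z(-578, 296))/(470853 + w) = (387764 - 578*(1 + 475*296))/(470853 - 3574364855/2810271993) = (387764 - 578*(1 + 140600))/(1323221424355174/2810271993) = (387764 - 578*140601)*(2810271993/1323221424355174) = (387764 - 81267378)*(2810271993/1323221424355174) = -80879614*2810271993/1323221424355174 = -113646857014425351/661610712177587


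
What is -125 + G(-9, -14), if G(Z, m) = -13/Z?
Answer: -1112/9 ≈ -123.56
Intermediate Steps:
-125 + G(-9, -14) = -125 - 13/(-9) = -125 - 13*(-⅑) = -125 + 13/9 = -1112/9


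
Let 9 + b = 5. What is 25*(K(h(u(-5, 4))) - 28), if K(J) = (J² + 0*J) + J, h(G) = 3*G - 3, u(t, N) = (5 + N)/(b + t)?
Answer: 50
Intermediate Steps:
b = -4 (b = -9 + 5 = -4)
u(t, N) = (5 + N)/(-4 + t)
h(G) = -3 + 3*G
K(J) = J + J² (K(J) = (J² + 0) + J = J² + J = J + J²)
25*(K(h(u(-5, 4))) - 28) = 25*((-3 + 3*((5 + 4)/(-4 - 5)))*(1 + (-3 + 3*((5 + 4)/(-4 - 5)))) - 28) = 25*((-3 + 3*(9/(-9)))*(1 + (-3 + 3*(9/(-9)))) - 28) = 25*((-3 + 3*(-⅑*9))*(1 + (-3 + 3*(-⅑*9))) - 28) = 25*((-3 + 3*(-1))*(1 + (-3 + 3*(-1))) - 28) = 25*((-3 - 3)*(1 + (-3 - 3)) - 28) = 25*(-6*(1 - 6) - 28) = 25*(-6*(-5) - 28) = 25*(30 - 28) = 25*2 = 50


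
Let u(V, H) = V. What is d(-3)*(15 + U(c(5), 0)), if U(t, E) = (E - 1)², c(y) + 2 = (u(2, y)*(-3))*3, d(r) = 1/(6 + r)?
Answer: 16/3 ≈ 5.3333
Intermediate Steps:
c(y) = -20 (c(y) = -2 + (2*(-3))*3 = -2 - 6*3 = -2 - 18 = -20)
U(t, E) = (-1 + E)²
d(-3)*(15 + U(c(5), 0)) = (15 + (-1 + 0)²)/(6 - 3) = (15 + (-1)²)/3 = (15 + 1)/3 = (⅓)*16 = 16/3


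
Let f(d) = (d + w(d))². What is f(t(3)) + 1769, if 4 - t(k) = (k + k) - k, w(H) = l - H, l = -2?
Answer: 1773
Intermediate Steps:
w(H) = -2 - H
t(k) = 4 - k (t(k) = 4 - ((k + k) - k) = 4 - (2*k - k) = 4 - k)
f(d) = 4 (f(d) = (d + (-2 - d))² = (-2)² = 4)
f(t(3)) + 1769 = 4 + 1769 = 1773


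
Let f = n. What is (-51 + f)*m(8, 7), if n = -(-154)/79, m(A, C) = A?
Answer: -31000/79 ≈ -392.41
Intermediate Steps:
n = 154/79 (n = -(-154)/79 = -1*(-154/79) = 154/79 ≈ 1.9494)
f = 154/79 ≈ 1.9494
(-51 + f)*m(8, 7) = (-51 + 154/79)*8 = -3875/79*8 = -31000/79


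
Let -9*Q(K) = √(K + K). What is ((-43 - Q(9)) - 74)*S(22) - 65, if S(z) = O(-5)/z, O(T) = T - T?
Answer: -65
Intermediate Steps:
O(T) = 0
S(z) = 0 (S(z) = 0/z = 0)
Q(K) = -√2*√K/9 (Q(K) = -√(K + K)/9 = -√2*√K/9)
((-43 - Q(9)) - 74)*S(22) - 65 = ((-43 - (-1)*√2*√9/9) - 74)*0 - 65 = ((-43 - (-1)*√2*3/9) - 74)*0 - 65 = ((-43 - (-1)*√2/3) - 74)*0 - 65 = ((-43 + √2/3) - 74)*0 - 65 = (-117 + √2/3)*0 - 65 = 0 - 65 = -65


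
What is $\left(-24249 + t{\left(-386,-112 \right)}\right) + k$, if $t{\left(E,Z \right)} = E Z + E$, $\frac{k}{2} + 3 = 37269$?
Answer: $93129$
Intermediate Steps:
$k = 74532$ ($k = -6 + 2 \cdot 37269 = -6 + 74538 = 74532$)
$t{\left(E,Z \right)} = E + E Z$
$\left(-24249 + t{\left(-386,-112 \right)}\right) + k = \left(-24249 - 386 \left(1 - 112\right)\right) + 74532 = \left(-24249 - -42846\right) + 74532 = \left(-24249 + 42846\right) + 74532 = 18597 + 74532 = 93129$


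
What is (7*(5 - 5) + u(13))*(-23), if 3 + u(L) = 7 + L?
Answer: -391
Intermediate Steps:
u(L) = 4 + L (u(L) = -3 + (7 + L) = 4 + L)
(7*(5 - 5) + u(13))*(-23) = (7*(5 - 5) + (4 + 13))*(-23) = (7*0 + 17)*(-23) = (0 + 17)*(-23) = 17*(-23) = -391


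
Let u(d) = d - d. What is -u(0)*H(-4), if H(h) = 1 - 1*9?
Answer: 0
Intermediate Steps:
H(h) = -8 (H(h) = 1 - 9 = -8)
u(d) = 0
-u(0)*H(-4) = -0*(-8) = -1*0 = 0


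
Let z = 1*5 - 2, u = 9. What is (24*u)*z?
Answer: 648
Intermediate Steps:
z = 3 (z = 5 - 2 = 3)
(24*u)*z = (24*9)*3 = 216*3 = 648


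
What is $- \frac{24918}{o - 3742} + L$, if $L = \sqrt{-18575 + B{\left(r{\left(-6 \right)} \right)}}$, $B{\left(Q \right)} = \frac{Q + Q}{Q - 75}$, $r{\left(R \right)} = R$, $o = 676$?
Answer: $\frac{4153}{511} + \frac{i \sqrt{1504563}}{9} \approx 8.1272 + 136.29 i$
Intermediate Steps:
$B{\left(Q \right)} = \frac{2 Q}{-75 + Q}$
$L = \frac{i \sqrt{1504563}}{9}$ ($L = \sqrt{-18575 + 2 \left(-6\right) \frac{1}{-75 - 6}} = \sqrt{-18575 + 2 \left(-6\right) \frac{1}{-81}} = \sqrt{-18575 + 2 \left(-6\right) \left(- \frac{1}{81}\right)} = \sqrt{-18575 + \frac{4}{27}} = \sqrt{- \frac{501521}{27}} = \frac{i \sqrt{1504563}}{9} \approx 136.29 i$)
$- \frac{24918}{o - 3742} + L = - \frac{24918}{676 - 3742} + \frac{i \sqrt{1504563}}{9} = - \frac{24918}{-3066} + \frac{i \sqrt{1504563}}{9} = \left(-24918\right) \left(- \frac{1}{3066}\right) + \frac{i \sqrt{1504563}}{9} = \frac{4153}{511} + \frac{i \sqrt{1504563}}{9}$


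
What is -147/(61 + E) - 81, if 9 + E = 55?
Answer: -8814/107 ≈ -82.374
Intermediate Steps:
E = 46 (E = -9 + 55 = 46)
-147/(61 + E) - 81 = -147/(61 + 46) - 81 = -147/107 - 81 = -8814/107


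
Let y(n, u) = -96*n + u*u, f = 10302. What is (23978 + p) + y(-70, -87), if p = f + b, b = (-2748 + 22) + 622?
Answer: 46465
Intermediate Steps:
b = -2104 (b = -2726 + 622 = -2104)
y(n, u) = u² - 96*n (y(n, u) = -96*n + u² = u² - 96*n)
p = 8198 (p = 10302 - 2104 = 8198)
(23978 + p) + y(-70, -87) = (23978 + 8198) + ((-87)² - 96*(-70)) = 32176 + (7569 + 6720) = 32176 + 14289 = 46465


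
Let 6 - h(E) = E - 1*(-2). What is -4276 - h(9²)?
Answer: -4199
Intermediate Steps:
h(E) = 4 - E (h(E) = 6 - (E - 1*(-2)) = 6 - (E + 2) = 6 - (2 + E) = 6 + (-2 - E) = 4 - E)
-4276 - h(9²) = -4276 - (4 - 1*9²) = -4276 - (4 - 1*81) = -4276 - (4 - 81) = -4276 - 1*(-77) = -4276 + 77 = -4199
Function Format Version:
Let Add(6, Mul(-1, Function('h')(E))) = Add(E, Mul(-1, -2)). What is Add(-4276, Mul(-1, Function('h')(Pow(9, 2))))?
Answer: -4199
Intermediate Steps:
Function('h')(E) = Add(4, Mul(-1, E)) (Function('h')(E) = Add(6, Mul(-1, Add(E, Mul(-1, -2)))) = Add(6, Mul(-1, Add(E, 2))) = Add(6, Mul(-1, Add(2, E))) = Add(6, Add(-2, Mul(-1, E))) = Add(4, Mul(-1, E)))
Add(-4276, Mul(-1, Function('h')(Pow(9, 2)))) = Add(-4276, Mul(-1, Add(4, Mul(-1, Pow(9, 2))))) = Add(-4276, Mul(-1, Add(4, Mul(-1, 81)))) = Add(-4276, Mul(-1, Add(4, -81))) = Add(-4276, Mul(-1, -77)) = Add(-4276, 77) = -4199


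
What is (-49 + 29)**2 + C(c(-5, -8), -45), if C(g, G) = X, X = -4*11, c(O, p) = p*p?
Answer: 356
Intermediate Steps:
c(O, p) = p**2
X = -44
C(g, G) = -44
(-49 + 29)**2 + C(c(-5, -8), -45) = (-49 + 29)**2 - 44 = (-20)**2 - 44 = 400 - 44 = 356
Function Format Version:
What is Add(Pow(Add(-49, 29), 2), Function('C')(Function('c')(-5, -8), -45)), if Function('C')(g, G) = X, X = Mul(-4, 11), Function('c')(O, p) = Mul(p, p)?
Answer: 356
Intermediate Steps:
Function('c')(O, p) = Pow(p, 2)
X = -44
Function('C')(g, G) = -44
Add(Pow(Add(-49, 29), 2), Function('C')(Function('c')(-5, -8), -45)) = Add(Pow(Add(-49, 29), 2), -44) = Add(Pow(-20, 2), -44) = Add(400, -44) = 356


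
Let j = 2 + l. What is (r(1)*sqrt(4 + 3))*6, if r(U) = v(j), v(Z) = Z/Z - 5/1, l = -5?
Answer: -24*sqrt(7) ≈ -63.498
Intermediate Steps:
j = -3 (j = 2 - 5 = -3)
v(Z) = -4 (v(Z) = 1 - 5*1 = 1 - 5 = -4)
r(U) = -4
(r(1)*sqrt(4 + 3))*6 = -4*sqrt(4 + 3)*6 = -4*sqrt(7)*6 = -24*sqrt(7)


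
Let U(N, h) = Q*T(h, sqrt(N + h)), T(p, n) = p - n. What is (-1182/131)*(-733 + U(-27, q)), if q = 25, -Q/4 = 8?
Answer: 1812006/131 - 37824*I*sqrt(2)/131 ≈ 13832.0 - 408.33*I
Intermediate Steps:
Q = -32 (Q = -4*8 = -32)
U(N, h) = -32*h + 32*sqrt(N + h) (U(N, h) = -32*(h - sqrt(N + h)) = -32*h + 32*sqrt(N + h))
(-1182/131)*(-733 + U(-27, q)) = (-1182/131)*(-733 + (-32*25 + 32*sqrt(-27 + 25))) = (-1182*1/131)*(-733 + (-800 + 32*sqrt(-2))) = -1182*(-733 + (-800 + 32*(I*sqrt(2))))/131 = -1182*(-733 + (-800 + 32*I*sqrt(2)))/131 = -1182*(-1533 + 32*I*sqrt(2))/131 = 1812006/131 - 37824*I*sqrt(2)/131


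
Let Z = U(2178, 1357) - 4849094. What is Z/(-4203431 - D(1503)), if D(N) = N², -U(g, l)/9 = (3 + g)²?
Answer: 47659943/6462440 ≈ 7.3749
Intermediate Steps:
U(g, l) = -9*(3 + g)²
Z = -47659943 (Z = -9*(3 + 2178)² - 4849094 = -9*2181² - 4849094 = -9*4756761 - 4849094 = -42810849 - 4849094 = -47659943)
Z/(-4203431 - D(1503)) = -47659943/(-4203431 - 1*1503²) = -47659943/(-4203431 - 1*2259009) = -47659943/(-4203431 - 2259009) = -47659943/(-6462440) = -47659943*(-1/6462440) = 47659943/6462440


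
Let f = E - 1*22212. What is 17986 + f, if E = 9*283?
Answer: -1679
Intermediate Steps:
E = 2547
f = -19665 (f = 2547 - 1*22212 = 2547 - 22212 = -19665)
17986 + f = 17986 - 19665 = -1679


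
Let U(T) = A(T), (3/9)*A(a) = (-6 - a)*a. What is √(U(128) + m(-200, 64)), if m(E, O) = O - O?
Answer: 16*I*√201 ≈ 226.84*I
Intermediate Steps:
m(E, O) = 0
A(a) = 3*a*(-6 - a) (A(a) = 3*((-6 - a)*a) = 3*(a*(-6 - a)) = 3*a*(-6 - a))
U(T) = -3*T*(6 + T)
√(U(128) + m(-200, 64)) = √(-3*128*(6 + 128) + 0) = √(-3*128*134 + 0) = √(-51456 + 0) = √(-51456) = 16*I*√201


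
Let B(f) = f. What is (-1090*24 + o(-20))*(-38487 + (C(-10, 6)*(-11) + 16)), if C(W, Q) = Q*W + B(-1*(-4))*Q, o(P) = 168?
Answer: 989645400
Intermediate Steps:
C(W, Q) = 4*Q + Q*W (C(W, Q) = Q*W + (-1*(-4))*Q = Q*W + 4*Q = 4*Q + Q*W)
(-1090*24 + o(-20))*(-38487 + (C(-10, 6)*(-11) + 16)) = (-1090*24 + 168)*(-38487 + ((6*(4 - 10))*(-11) + 16)) = (-26160 + 168)*(-38487 + ((6*(-6))*(-11) + 16)) = -25992*(-38487 + (-36*(-11) + 16)) = -25992*(-38487 + (396 + 16)) = -25992*(-38487 + 412) = -25992*(-38075) = 989645400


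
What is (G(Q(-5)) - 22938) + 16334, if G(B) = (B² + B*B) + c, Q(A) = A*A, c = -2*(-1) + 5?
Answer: -5347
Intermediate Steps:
c = 7 (c = 2 + 5 = 7)
Q(A) = A²
G(B) = 7 + 2*B² (G(B) = (B² + B*B) + 7 = (B² + B²) + 7 = 2*B² + 7 = 7 + 2*B²)
(G(Q(-5)) - 22938) + 16334 = ((7 + 2*((-5)²)²) - 22938) + 16334 = ((7 + 2*25²) - 22938) + 16334 = ((7 + 2*625) - 22938) + 16334 = ((7 + 1250) - 22938) + 16334 = (1257 - 22938) + 16334 = -21681 + 16334 = -5347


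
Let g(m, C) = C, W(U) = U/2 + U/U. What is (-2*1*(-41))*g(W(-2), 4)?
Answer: 328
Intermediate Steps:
W(U) = 1 + U/2 (W(U) = U*(½) + 1 = U/2 + 1 = 1 + U/2)
(-2*1*(-41))*g(W(-2), 4) = (-2*1*(-41))*4 = -2*(-41)*4 = 82*4 = 328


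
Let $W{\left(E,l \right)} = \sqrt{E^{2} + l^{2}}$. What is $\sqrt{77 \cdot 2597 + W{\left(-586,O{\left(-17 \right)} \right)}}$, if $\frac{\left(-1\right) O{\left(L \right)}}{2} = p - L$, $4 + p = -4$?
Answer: $\sqrt{199969 + 2 \sqrt{85930}} \approx 447.83$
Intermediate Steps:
$p = -8$ ($p = -4 - 4 = -8$)
$O{\left(L \right)} = 16 + 2 L$ ($O{\left(L \right)} = - 2 \left(-8 - L\right) = 16 + 2 L$)
$\sqrt{77 \cdot 2597 + W{\left(-586,O{\left(-17 \right)} \right)}} = \sqrt{77 \cdot 2597 + \sqrt{\left(-586\right)^{2} + \left(16 + 2 \left(-17\right)\right)^{2}}} = \sqrt{199969 + \sqrt{343396 + \left(16 - 34\right)^{2}}} = \sqrt{199969 + \sqrt{343396 + \left(-18\right)^{2}}} = \sqrt{199969 + \sqrt{343396 + 324}} = \sqrt{199969 + \sqrt{343720}} = \sqrt{199969 + 2 \sqrt{85930}}$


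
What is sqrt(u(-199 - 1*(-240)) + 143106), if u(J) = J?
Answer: sqrt(143147) ≈ 378.35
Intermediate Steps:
sqrt(u(-199 - 1*(-240)) + 143106) = sqrt((-199 - 1*(-240)) + 143106) = sqrt((-199 + 240) + 143106) = sqrt(41 + 143106) = sqrt(143147)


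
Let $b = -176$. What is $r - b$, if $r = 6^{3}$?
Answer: $392$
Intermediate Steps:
$r = 216$
$r - b = 216 - -176 = 216 + 176 = 392$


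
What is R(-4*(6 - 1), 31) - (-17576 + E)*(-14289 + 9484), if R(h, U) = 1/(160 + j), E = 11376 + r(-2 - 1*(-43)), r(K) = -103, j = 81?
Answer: -7298905514/241 ≈ -3.0286e+7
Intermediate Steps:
E = 11273 (E = 11376 - 103 = 11273)
R(h, U) = 1/241 (R(h, U) = 1/(160 + 81) = 1/241)
R(-4*(6 - 1), 31) - (-17576 + E)*(-14289 + 9484) = 1/241 - (-17576 + 11273)*(-14289 + 9484) = 1/241 - (-6303)*(-4805) = 1/241 - 1*30285915 = 1/241 - 30285915 = -7298905514/241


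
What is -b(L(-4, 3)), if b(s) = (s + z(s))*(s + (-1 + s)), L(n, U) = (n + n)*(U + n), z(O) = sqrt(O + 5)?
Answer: -120 - 15*sqrt(13) ≈ -174.08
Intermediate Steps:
z(O) = sqrt(5 + O)
L(n, U) = 2*n*(U + n) (L(n, U) = (2*n)*(U + n) = 2*n*(U + n))
b(s) = (-1 + 2*s)*(s + sqrt(5 + s)) (b(s) = (s + sqrt(5 + s))*(s + (-1 + s)) = (s + sqrt(5 + s))*(-1 + 2*s) = (-1 + 2*s)*(s + sqrt(5 + s)))
-b(L(-4, 3)) = -(-2*(-4)*(3 - 4) - sqrt(5 + 2*(-4)*(3 - 4)) + 2*(2*(-4)*(3 - 4))**2 + 2*(2*(-4)*(3 - 4))*sqrt(5 + 2*(-4)*(3 - 4))) = -(-2*(-4)*(-1) - sqrt(5 + 2*(-4)*(-1)) + 2*(2*(-4)*(-1))**2 + 2*(2*(-4)*(-1))*sqrt(5 + 2*(-4)*(-1))) = -(-1*8 - sqrt(5 + 8) + 2*8**2 + 2*8*sqrt(5 + 8)) = -(-8 - sqrt(13) + 2*64 + 2*8*sqrt(13)) = -(-8 - sqrt(13) + 128 + 16*sqrt(13)) = -(120 + 15*sqrt(13)) = -120 - 15*sqrt(13)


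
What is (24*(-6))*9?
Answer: -1296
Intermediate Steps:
(24*(-6))*9 = -144*9 = -1296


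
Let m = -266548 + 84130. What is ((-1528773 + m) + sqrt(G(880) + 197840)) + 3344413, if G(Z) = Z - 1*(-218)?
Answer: 1633222 + sqrt(198938) ≈ 1.6337e+6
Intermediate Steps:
m = -182418
G(Z) = 218 + Z (G(Z) = Z + 218 = 218 + Z)
((-1528773 + m) + sqrt(G(880) + 197840)) + 3344413 = ((-1528773 - 182418) + sqrt((218 + 880) + 197840)) + 3344413 = (-1711191 + sqrt(1098 + 197840)) + 3344413 = (-1711191 + sqrt(198938)) + 3344413 = 1633222 + sqrt(198938)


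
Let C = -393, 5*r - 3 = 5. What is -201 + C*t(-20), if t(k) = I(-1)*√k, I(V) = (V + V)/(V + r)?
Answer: -201 + 2620*I*√5 ≈ -201.0 + 5858.5*I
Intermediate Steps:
r = 8/5 (r = ⅗ + (⅕)*5 = ⅗ + 1 = 8/5 ≈ 1.6000)
I(V) = 2*V/(8/5 + V) (I(V) = (V + V)/(V + 8/5) = (2*V)/(8/5 + V) = 2*V/(8/5 + V))
t(k) = -10*√k/3 (t(k) = (10*(-1)/(8 + 5*(-1)))*√k = (10*(-1)/(8 - 5))*√k = (10*(-1)/3)*√k = (10*(-1)*(⅓))*√k = -10*√k/3)
-201 + C*t(-20) = -201 - (-1310)*√(-20) = -201 - (-1310)*2*I*√5 = -201 - (-2620)*I*√5 = -201 + 2620*I*√5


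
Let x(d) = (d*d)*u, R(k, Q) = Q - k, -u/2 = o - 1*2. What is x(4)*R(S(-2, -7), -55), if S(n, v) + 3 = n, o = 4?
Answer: 3200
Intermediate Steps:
u = -4 (u = -2*(4 - 1*2) = -2*(4 - 2) = -2*2 = -4)
S(n, v) = -3 + n
x(d) = -4*d**2 (x(d) = (d*d)*(-4) = d**2*(-4) = -4*d**2)
x(4)*R(S(-2, -7), -55) = (-4*4**2)*(-55 - (-3 - 2)) = (-4*16)*(-55 - 1*(-5)) = -64*(-55 + 5) = -64*(-50) = 3200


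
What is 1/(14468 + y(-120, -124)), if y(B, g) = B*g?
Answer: 1/29348 ≈ 3.4074e-5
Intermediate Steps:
1/(14468 + y(-120, -124)) = 1/(14468 - 120*(-124)) = 1/(14468 + 14880) = 1/29348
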